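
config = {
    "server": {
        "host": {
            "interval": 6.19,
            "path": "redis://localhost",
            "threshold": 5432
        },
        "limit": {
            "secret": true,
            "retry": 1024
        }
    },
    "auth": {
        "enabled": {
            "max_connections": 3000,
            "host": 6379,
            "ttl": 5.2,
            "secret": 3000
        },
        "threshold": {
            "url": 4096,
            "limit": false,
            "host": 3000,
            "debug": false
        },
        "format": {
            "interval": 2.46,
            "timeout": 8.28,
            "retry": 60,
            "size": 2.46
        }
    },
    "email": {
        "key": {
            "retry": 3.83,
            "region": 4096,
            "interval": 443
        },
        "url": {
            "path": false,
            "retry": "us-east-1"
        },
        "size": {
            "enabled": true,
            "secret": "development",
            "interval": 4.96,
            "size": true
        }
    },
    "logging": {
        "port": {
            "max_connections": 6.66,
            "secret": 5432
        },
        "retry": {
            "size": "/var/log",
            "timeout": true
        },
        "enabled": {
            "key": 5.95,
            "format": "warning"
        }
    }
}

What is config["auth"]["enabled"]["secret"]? 3000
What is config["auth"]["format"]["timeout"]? 8.28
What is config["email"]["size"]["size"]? True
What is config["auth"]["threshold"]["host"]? 3000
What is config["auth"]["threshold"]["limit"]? False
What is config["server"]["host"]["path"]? "redis://localhost"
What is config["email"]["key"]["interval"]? 443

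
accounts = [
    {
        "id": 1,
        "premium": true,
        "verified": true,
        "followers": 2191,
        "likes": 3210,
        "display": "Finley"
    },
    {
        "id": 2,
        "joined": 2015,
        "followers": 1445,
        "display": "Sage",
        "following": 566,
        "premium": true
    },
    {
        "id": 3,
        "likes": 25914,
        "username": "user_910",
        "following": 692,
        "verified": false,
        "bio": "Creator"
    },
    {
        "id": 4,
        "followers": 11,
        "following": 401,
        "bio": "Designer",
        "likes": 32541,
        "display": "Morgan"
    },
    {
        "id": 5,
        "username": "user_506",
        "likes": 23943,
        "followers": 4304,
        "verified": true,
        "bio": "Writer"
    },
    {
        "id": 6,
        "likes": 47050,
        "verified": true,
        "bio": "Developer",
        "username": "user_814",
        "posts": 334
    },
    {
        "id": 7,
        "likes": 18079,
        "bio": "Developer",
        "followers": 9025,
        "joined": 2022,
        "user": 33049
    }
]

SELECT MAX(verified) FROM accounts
True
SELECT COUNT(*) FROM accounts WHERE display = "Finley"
1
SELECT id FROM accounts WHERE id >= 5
[5, 6, 7]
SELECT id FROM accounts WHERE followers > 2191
[5, 7]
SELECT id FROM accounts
[1, 2, 3, 4, 5, 6, 7]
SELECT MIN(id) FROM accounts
1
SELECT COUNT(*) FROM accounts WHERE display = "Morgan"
1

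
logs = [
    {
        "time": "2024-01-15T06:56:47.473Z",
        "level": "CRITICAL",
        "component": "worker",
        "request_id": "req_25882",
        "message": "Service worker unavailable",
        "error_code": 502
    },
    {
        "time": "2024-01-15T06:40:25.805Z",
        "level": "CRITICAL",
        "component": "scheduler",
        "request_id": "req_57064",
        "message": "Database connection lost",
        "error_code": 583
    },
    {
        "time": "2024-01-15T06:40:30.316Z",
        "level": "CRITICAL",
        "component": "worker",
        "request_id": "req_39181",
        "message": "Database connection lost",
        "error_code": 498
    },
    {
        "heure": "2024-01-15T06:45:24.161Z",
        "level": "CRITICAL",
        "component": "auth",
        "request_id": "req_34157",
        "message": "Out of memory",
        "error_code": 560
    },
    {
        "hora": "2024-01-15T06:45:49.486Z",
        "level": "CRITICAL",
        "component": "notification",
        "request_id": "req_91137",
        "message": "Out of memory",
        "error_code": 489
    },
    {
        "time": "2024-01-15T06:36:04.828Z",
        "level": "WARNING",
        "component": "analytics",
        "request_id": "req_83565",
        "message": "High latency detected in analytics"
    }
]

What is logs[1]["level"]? "CRITICAL"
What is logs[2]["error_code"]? 498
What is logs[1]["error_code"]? 583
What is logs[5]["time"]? "2024-01-15T06:36:04.828Z"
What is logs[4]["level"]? "CRITICAL"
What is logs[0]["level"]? "CRITICAL"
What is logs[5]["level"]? "WARNING"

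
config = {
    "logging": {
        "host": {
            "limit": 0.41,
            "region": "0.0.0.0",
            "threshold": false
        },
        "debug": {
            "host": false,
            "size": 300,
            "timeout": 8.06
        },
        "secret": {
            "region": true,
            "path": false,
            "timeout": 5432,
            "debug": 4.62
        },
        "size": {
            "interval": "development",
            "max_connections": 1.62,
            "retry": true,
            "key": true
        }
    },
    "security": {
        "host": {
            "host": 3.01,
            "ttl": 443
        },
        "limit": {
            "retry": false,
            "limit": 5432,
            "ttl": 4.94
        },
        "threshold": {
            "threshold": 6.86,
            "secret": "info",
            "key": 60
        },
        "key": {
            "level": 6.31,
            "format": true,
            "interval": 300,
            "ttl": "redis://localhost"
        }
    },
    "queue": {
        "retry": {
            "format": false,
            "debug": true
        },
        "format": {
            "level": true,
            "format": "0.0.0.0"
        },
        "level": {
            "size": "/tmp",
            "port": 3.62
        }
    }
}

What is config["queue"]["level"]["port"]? 3.62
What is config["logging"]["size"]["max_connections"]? 1.62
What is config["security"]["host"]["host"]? 3.01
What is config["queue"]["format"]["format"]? "0.0.0.0"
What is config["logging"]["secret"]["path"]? False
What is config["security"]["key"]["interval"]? 300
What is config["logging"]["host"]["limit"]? 0.41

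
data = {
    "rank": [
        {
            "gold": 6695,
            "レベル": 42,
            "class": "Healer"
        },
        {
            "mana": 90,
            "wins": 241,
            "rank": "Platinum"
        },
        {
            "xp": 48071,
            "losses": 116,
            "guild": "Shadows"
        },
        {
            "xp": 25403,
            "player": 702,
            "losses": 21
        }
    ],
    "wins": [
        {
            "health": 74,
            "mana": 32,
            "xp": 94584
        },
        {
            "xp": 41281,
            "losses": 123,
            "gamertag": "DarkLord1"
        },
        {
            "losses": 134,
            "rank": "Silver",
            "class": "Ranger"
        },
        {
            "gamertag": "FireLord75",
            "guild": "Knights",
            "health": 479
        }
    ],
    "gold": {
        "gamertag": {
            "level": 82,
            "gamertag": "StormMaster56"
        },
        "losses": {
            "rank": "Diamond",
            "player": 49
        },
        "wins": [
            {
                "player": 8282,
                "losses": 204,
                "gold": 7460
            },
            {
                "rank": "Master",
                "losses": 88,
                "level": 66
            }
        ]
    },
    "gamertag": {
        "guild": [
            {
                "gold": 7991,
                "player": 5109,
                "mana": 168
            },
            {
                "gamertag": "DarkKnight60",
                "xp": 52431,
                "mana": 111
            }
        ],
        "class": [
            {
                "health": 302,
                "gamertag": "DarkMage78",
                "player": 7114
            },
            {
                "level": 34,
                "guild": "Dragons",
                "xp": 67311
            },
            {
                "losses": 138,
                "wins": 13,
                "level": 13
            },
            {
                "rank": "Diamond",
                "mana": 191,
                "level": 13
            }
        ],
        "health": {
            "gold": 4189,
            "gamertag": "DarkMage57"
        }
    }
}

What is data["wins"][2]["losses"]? 134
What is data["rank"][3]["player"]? 702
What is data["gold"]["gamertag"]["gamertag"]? "StormMaster56"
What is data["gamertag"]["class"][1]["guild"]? "Dragons"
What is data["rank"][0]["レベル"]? 42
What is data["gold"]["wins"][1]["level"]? 66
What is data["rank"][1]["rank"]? "Platinum"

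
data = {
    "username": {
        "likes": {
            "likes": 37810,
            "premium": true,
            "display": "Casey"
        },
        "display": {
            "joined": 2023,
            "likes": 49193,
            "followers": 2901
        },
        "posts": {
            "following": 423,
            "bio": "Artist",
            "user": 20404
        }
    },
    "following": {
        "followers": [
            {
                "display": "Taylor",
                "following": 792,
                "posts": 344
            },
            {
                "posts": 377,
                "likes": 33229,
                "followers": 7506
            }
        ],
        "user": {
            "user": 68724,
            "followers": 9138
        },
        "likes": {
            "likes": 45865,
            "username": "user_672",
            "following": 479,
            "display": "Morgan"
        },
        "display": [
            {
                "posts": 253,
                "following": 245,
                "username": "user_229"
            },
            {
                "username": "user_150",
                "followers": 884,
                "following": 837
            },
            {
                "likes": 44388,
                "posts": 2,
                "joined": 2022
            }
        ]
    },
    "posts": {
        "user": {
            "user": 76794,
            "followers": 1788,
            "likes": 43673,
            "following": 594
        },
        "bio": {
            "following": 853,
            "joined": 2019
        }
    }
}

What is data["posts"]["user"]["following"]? 594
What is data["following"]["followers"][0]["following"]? 792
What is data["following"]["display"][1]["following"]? 837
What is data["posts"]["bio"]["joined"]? 2019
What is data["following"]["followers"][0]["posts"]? 344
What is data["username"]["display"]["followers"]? 2901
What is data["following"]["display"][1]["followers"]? 884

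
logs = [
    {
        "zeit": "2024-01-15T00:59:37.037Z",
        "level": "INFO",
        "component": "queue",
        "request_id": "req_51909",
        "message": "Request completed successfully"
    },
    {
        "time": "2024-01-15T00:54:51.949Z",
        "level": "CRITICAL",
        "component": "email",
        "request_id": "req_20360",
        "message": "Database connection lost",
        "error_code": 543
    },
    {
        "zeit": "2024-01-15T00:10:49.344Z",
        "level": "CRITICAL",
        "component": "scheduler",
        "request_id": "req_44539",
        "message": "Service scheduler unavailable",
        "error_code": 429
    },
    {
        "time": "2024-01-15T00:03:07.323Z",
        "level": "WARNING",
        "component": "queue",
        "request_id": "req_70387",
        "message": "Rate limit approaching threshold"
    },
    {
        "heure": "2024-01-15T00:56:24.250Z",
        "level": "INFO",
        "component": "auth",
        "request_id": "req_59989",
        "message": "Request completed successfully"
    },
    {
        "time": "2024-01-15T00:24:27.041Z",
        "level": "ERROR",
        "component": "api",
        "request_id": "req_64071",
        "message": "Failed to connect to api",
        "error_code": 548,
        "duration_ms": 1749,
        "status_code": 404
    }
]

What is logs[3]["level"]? "WARNING"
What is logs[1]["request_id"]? "req_20360"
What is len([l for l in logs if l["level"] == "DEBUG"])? 0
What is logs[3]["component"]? "queue"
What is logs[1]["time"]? "2024-01-15T00:54:51.949Z"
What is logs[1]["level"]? "CRITICAL"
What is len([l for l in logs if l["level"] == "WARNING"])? 1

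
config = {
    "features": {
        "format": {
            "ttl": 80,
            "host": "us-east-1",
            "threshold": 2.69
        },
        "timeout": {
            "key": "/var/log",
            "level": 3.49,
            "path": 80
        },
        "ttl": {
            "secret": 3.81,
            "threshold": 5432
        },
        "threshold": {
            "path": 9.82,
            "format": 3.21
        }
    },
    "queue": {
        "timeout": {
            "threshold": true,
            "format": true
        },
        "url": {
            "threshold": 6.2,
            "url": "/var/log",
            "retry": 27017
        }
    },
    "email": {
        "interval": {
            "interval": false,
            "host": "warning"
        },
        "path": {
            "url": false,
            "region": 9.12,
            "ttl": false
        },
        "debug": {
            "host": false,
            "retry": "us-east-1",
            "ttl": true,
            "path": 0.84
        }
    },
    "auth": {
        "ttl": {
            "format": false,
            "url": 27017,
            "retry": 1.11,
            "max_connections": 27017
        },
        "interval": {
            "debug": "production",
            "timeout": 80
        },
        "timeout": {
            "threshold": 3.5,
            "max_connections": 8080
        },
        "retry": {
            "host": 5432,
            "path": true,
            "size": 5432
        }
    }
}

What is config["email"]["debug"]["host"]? False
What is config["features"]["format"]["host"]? "us-east-1"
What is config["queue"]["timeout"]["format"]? True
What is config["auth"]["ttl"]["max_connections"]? 27017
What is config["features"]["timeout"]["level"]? 3.49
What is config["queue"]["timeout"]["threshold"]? True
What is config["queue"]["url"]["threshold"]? 6.2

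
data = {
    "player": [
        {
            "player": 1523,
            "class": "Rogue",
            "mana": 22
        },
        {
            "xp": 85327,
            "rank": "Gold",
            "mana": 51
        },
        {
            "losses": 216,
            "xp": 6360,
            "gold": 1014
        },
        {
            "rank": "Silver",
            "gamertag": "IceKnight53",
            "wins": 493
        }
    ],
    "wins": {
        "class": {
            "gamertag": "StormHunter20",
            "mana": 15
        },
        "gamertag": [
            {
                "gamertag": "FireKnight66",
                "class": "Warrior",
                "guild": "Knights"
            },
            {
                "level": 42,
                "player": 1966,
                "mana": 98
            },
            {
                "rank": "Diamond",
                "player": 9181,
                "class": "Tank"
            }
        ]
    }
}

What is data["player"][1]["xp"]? 85327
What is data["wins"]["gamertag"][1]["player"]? 1966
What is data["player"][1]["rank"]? "Gold"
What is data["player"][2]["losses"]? 216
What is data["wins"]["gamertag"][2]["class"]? "Tank"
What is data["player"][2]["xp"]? 6360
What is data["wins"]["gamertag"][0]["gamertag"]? "FireKnight66"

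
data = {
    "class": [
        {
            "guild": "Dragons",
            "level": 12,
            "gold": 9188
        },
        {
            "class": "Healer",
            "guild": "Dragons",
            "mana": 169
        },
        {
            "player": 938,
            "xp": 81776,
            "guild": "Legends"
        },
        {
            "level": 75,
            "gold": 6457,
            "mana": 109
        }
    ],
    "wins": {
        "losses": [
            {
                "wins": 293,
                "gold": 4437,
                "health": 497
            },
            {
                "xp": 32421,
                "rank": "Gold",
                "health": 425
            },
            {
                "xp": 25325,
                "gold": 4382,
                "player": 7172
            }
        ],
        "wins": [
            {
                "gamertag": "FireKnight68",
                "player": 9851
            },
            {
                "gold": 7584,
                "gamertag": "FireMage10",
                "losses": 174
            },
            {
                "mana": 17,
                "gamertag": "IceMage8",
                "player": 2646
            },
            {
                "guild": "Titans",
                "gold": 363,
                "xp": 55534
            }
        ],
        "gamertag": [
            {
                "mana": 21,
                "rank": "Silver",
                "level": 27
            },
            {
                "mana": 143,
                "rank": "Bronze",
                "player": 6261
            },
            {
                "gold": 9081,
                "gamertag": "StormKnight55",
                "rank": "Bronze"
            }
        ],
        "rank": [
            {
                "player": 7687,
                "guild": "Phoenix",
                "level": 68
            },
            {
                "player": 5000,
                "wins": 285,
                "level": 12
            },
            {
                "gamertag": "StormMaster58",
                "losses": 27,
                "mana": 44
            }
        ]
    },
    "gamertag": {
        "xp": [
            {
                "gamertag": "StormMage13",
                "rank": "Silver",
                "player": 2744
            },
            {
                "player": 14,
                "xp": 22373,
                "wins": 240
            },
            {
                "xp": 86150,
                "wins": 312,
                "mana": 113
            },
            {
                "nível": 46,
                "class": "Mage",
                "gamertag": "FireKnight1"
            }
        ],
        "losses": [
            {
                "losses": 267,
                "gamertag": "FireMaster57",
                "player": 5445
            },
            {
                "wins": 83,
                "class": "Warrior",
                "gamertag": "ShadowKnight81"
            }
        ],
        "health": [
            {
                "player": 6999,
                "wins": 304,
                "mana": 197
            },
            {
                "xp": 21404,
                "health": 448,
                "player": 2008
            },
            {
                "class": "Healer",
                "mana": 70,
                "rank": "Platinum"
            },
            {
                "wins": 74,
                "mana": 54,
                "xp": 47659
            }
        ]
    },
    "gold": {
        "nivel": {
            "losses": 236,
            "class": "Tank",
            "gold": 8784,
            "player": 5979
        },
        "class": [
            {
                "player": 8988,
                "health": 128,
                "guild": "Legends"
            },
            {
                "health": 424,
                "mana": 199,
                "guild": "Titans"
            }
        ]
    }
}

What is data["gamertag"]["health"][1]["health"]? 448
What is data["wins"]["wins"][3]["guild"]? "Titans"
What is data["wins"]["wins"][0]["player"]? 9851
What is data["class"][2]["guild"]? "Legends"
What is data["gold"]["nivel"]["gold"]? 8784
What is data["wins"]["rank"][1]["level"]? 12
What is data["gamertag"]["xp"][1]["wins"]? 240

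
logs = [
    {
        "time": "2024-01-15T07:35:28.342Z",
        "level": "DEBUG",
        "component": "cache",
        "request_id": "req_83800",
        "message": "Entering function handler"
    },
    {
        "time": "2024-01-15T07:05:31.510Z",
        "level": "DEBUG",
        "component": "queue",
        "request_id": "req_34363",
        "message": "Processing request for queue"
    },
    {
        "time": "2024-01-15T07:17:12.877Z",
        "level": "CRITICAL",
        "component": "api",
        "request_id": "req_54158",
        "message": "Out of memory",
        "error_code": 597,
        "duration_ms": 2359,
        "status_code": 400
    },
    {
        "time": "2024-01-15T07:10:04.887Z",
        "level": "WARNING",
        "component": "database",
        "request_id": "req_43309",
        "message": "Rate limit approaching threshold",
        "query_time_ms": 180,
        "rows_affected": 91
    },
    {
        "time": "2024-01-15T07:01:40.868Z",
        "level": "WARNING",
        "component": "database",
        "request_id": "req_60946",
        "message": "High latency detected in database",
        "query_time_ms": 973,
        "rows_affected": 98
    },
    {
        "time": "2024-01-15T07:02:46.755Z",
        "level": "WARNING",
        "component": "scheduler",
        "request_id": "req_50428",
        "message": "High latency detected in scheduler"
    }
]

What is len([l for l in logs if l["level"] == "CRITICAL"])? 1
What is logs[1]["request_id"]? "req_34363"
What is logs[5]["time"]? "2024-01-15T07:02:46.755Z"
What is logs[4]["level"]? "WARNING"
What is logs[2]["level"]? "CRITICAL"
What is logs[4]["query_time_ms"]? 973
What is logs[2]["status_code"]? 400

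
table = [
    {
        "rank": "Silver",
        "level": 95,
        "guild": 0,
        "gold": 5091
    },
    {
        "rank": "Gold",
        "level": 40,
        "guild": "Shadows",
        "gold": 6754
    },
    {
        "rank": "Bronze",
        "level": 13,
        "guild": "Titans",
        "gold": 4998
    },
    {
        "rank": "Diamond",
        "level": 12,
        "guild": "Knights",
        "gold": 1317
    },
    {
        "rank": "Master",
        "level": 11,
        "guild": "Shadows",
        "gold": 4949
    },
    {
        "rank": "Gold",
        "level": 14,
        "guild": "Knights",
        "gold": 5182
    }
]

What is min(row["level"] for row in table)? 11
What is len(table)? 6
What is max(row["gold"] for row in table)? 6754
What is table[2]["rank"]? "Bronze"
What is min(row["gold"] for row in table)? 1317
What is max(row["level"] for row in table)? 95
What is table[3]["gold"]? 1317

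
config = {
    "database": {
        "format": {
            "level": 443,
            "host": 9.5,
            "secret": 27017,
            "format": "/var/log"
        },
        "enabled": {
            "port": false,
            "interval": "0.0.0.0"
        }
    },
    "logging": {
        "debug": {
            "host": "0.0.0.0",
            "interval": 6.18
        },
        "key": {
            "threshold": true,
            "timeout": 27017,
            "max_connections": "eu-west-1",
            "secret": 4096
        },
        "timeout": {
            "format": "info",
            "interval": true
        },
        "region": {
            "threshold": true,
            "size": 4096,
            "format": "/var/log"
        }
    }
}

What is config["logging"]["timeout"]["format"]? "info"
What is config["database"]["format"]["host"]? 9.5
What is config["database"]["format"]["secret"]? 27017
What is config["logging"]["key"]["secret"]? 4096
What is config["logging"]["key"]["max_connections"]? "eu-west-1"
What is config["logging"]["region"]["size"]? 4096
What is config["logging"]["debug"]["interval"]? 6.18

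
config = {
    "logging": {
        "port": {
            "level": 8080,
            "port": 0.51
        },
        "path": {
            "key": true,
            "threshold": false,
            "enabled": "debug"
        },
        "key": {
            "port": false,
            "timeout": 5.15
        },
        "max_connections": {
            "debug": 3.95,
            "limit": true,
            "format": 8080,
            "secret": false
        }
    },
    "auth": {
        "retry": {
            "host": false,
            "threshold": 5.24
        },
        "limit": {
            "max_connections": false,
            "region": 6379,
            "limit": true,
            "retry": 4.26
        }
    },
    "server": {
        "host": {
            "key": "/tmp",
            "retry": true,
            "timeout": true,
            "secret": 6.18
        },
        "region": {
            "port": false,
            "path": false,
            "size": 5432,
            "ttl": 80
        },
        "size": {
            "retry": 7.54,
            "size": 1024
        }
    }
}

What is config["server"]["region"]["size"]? 5432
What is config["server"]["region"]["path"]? False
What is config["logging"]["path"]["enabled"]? "debug"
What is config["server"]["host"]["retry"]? True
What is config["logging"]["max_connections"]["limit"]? True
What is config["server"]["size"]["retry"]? 7.54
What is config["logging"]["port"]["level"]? 8080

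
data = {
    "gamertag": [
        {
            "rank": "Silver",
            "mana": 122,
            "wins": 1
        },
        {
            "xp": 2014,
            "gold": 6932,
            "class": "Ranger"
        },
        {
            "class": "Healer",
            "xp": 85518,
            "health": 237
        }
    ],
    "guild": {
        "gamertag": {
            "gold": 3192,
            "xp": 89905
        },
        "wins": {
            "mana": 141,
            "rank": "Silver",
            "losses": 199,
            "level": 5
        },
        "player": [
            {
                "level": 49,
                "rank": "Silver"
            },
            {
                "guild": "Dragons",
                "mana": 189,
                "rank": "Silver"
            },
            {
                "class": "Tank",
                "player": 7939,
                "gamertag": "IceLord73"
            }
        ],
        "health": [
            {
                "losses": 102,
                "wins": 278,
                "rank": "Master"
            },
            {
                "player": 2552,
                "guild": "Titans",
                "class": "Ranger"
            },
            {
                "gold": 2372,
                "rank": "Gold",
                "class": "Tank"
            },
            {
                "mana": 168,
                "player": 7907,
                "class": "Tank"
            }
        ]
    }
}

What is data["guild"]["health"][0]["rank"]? "Master"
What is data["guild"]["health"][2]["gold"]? 2372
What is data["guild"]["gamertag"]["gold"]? 3192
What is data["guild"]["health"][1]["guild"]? "Titans"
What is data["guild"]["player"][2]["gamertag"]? "IceLord73"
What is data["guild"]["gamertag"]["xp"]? 89905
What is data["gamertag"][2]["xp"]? 85518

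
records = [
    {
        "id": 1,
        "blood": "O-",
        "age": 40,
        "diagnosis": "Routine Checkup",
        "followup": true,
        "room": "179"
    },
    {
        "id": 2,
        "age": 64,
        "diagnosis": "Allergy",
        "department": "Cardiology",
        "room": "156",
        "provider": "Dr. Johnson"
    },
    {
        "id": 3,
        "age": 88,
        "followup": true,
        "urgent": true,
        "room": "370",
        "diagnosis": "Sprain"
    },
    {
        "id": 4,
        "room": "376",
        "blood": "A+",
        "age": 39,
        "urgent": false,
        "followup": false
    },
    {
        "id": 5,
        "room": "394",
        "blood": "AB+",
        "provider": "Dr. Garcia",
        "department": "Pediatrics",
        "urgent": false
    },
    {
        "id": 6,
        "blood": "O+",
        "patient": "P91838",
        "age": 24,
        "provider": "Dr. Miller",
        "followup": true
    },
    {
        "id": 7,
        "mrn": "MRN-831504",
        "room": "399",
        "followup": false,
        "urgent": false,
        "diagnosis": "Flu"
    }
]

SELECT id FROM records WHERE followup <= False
[4, 7]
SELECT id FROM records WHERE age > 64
[3]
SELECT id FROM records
[1, 2, 3, 4, 5, 6, 7]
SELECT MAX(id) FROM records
7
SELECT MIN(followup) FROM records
False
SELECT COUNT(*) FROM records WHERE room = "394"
1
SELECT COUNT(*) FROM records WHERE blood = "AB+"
1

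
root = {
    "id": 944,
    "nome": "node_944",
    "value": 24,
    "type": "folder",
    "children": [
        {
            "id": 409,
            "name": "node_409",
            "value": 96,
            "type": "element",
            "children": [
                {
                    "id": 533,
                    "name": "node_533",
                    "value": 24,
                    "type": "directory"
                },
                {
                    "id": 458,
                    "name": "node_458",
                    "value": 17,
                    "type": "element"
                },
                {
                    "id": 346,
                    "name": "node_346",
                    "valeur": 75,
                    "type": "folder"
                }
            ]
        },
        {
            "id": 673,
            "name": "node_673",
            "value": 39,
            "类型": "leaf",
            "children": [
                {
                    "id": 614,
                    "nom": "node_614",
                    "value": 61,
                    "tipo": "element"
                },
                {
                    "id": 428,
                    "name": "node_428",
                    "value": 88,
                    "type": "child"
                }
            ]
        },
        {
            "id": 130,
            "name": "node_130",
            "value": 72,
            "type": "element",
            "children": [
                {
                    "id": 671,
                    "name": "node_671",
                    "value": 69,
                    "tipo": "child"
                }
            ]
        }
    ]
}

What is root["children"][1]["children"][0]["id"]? 614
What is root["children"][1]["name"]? "node_673"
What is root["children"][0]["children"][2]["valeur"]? 75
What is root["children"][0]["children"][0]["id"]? 533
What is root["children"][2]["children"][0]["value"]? 69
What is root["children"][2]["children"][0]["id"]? 671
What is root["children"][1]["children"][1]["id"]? 428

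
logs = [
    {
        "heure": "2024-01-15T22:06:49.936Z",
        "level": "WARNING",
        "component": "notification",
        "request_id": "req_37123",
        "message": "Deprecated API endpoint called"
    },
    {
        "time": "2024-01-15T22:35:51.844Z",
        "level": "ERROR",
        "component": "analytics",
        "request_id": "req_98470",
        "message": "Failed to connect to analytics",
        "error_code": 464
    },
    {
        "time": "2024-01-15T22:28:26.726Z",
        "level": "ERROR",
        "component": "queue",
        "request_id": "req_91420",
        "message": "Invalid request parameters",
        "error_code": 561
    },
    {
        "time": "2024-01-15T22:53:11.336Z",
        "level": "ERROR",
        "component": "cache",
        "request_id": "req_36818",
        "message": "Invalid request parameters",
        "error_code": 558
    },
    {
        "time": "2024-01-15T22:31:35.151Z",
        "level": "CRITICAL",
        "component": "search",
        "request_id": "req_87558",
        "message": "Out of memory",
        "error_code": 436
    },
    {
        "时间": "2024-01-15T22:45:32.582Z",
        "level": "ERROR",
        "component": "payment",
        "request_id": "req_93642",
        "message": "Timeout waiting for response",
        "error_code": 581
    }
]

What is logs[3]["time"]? "2024-01-15T22:53:11.336Z"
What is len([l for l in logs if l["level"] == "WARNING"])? 1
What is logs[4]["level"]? "CRITICAL"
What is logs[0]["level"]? "WARNING"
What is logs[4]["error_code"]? 436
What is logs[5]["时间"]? "2024-01-15T22:45:32.582Z"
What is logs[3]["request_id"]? "req_36818"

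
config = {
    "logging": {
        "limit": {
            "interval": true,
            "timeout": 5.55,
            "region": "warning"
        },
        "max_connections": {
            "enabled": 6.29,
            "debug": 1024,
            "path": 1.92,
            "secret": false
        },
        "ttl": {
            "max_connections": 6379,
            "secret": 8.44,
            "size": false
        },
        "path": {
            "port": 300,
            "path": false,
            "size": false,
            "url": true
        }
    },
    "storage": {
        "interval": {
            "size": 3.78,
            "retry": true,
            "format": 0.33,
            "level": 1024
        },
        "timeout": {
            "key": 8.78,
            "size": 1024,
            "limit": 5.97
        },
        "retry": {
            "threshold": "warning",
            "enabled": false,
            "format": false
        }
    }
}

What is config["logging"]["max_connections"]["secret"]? False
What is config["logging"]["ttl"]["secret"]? 8.44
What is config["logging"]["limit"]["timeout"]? 5.55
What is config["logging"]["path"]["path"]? False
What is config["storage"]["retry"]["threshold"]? "warning"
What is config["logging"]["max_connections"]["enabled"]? 6.29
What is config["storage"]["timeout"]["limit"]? 5.97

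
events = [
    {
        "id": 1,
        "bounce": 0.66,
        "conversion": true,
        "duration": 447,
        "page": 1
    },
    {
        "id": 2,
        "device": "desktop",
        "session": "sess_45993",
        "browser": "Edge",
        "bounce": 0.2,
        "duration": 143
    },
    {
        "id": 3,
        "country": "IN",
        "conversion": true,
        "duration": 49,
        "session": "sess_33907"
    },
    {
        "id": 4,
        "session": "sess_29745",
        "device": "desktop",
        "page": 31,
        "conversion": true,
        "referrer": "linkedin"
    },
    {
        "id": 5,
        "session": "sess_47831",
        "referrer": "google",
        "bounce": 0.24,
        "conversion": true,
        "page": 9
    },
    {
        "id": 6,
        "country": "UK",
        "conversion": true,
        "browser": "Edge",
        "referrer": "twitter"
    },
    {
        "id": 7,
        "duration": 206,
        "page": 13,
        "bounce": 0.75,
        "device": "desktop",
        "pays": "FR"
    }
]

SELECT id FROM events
[1, 2, 3, 4, 5, 6, 7]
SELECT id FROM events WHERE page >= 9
[4, 5, 7]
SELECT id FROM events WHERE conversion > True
[]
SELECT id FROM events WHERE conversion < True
[]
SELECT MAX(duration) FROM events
447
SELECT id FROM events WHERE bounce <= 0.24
[2, 5]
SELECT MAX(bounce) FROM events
0.75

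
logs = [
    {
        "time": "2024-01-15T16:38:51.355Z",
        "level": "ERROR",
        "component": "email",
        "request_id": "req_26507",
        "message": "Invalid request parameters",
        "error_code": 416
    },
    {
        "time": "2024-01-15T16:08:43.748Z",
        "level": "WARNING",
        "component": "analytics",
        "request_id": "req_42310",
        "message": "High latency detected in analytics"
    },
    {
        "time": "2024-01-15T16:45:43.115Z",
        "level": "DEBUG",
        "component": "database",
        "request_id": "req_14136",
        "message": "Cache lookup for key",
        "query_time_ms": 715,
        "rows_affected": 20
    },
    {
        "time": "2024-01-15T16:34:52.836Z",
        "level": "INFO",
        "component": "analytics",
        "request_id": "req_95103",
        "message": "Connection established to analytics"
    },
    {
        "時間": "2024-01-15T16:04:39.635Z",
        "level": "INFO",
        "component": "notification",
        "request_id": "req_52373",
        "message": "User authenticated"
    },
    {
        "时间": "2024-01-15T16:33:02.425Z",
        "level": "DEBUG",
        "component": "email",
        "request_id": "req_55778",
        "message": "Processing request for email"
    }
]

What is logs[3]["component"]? "analytics"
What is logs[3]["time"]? "2024-01-15T16:34:52.836Z"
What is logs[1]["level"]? "WARNING"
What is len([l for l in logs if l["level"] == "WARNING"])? 1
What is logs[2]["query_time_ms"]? 715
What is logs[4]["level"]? "INFO"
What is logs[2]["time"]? "2024-01-15T16:45:43.115Z"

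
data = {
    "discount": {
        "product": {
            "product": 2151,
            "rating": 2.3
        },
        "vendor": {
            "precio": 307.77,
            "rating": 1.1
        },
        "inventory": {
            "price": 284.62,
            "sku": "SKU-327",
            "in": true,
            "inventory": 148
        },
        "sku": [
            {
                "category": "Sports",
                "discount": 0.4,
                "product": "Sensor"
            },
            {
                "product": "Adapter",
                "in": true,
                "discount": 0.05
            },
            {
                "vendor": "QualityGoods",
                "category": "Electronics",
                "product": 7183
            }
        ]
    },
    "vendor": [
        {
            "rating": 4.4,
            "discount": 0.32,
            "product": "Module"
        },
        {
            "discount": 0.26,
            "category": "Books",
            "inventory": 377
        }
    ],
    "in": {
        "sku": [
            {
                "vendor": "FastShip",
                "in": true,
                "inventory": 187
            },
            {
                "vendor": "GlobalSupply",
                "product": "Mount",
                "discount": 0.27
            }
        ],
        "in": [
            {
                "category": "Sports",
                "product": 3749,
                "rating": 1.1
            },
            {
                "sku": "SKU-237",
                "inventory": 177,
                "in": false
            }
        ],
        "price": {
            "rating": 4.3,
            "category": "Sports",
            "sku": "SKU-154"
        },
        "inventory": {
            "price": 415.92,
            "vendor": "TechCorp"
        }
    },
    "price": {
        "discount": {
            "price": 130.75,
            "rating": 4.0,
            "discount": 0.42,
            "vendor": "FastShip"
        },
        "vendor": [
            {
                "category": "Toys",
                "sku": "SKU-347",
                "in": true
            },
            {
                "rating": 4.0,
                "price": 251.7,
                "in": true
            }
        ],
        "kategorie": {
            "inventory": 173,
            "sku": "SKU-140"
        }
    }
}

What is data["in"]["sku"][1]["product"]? "Mount"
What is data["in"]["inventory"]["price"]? 415.92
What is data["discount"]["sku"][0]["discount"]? 0.4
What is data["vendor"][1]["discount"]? 0.26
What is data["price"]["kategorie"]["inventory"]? 173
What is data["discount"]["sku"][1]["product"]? "Adapter"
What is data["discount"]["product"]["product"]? 2151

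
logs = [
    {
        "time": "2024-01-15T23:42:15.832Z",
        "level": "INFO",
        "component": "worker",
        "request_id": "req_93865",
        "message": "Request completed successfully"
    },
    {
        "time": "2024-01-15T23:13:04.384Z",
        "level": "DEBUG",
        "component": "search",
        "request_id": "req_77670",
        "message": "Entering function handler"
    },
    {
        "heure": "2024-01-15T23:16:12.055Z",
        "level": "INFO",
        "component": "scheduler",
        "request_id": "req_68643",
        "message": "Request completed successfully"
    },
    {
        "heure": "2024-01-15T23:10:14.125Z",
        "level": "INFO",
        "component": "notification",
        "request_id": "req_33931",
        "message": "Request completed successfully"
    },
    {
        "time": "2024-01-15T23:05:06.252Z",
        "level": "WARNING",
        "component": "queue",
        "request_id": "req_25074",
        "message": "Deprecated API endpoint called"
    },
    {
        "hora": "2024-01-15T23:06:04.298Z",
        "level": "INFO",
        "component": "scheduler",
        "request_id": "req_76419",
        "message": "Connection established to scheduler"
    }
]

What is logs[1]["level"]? "DEBUG"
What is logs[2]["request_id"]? "req_68643"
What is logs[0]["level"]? "INFO"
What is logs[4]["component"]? "queue"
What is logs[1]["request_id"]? "req_77670"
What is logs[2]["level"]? "INFO"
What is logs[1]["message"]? "Entering function handler"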